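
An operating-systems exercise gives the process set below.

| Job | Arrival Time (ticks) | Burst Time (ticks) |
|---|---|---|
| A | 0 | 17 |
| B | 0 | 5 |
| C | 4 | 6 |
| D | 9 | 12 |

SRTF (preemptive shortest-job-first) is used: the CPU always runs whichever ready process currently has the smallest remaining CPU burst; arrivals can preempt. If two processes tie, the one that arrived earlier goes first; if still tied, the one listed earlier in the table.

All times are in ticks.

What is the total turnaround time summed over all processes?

Schedule: | B 0-5 | C 5-11 | D 11-23 | A 23-40 |
Completion: A=40  B=5  C=11  D=23
Turnaround (C−A): A=40  B=5  C=7  D=14
Turnaround = completion − arrival: A=40, B=5, C=7, D=14
Total turnaround = 40 + 5 + 7 + 14 = 66

66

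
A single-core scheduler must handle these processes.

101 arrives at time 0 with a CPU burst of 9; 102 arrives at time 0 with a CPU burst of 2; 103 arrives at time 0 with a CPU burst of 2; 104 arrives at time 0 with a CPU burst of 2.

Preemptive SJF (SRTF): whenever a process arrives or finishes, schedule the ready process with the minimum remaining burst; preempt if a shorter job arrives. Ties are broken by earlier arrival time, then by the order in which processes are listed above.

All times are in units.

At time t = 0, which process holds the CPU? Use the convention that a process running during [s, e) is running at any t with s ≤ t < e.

102

Gantt: | 102 0-2 | 103 2-4 | 104 4-6 | 101 6-15 |
Completion: 101=15  102=2  103=4  104=6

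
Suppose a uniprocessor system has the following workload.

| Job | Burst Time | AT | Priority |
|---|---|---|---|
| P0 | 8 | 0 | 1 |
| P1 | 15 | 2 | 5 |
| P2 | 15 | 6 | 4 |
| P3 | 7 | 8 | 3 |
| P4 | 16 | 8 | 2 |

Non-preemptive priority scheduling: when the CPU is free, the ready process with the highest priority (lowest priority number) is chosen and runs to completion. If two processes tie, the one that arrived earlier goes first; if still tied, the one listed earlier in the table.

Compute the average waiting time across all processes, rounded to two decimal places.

Timeline: | P0 0-8 | P4 8-24 | P3 24-31 | P2 31-46 | P1 46-61 |
Completion: P0=8  P1=61  P2=46  P3=31  P4=24
Waiting times: P0=0, P1=44, P2=25, P3=16, P4=0
Average waiting = (0+44+25+16+0) / 5 = 85/5 = 17.00

17.00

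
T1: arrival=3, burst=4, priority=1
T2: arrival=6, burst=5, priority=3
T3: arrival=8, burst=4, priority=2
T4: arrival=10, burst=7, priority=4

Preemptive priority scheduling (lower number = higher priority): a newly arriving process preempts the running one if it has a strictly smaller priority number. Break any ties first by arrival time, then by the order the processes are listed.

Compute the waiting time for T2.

5

Timeline: | idle 0-3 | T1 3-7 | T2 7-8 | T3 8-12 | T2 12-16 | T4 16-23 |
Completion: T1=7  T2=16  T3=12  T4=23
Waiting(T2) = turnaround − burst = 10 − 5 = 5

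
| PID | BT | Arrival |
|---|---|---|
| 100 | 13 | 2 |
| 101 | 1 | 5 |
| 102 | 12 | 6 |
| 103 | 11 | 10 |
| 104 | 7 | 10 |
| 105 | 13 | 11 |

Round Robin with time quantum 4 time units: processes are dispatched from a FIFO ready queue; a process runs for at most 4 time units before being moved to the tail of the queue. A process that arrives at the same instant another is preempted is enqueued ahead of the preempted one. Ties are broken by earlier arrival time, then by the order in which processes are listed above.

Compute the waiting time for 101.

1

Gantt: | idle 0-2 | 100 2-6 | 101 6-7 | 102 7-11 | 100 11-15 | 103 15-19 | 104 19-23 | 105 23-27 | 102 27-31 | 100 31-35 | 103 35-39 | 104 39-42 | 105 42-46 | 102 46-50 | 100 50-51 | 103 51-54 | 105 54-59 |
Completion: 100=51  101=7  102=50  103=54  104=42  105=59
Turnaround (C−A): 100=49  101=2  102=44  103=44  104=32  105=48
Waiting(101) = turnaround − burst = 2 − 1 = 1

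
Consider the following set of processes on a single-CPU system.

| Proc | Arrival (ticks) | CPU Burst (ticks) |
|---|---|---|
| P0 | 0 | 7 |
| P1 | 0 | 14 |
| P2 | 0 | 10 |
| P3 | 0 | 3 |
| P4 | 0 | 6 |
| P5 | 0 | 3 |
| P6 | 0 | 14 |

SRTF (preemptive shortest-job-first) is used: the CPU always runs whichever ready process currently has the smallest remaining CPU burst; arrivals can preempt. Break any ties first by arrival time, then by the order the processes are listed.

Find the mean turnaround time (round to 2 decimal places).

Timeline: | P3 0-3 | P5 3-6 | P4 6-12 | P0 12-19 | P2 19-29 | P1 29-43 | P6 43-57 |
Completion: P0=19  P1=43  P2=29  P3=3  P4=12  P5=6  P6=57
Turnaround (C−A): P0=19  P1=43  P2=29  P3=3  P4=12  P5=6  P6=57
Turnaround times: P0=19, P1=43, P2=29, P3=3, P4=12, P5=6, P6=57
Average turnaround = (19+43+29+3+12+6+57) / 7 = 169/7 = 24.14

24.14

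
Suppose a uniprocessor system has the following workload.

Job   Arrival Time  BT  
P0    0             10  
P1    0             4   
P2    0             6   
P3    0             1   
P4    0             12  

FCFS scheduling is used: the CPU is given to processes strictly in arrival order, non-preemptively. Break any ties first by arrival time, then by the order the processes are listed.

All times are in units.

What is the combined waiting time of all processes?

65

Timeline: | P0 0-10 | P1 10-14 | P2 14-20 | P3 20-21 | P4 21-33 |
Completion: P0=10  P1=14  P2=20  P3=21  P4=33
Turnaround (C−A): P0=10  P1=14  P2=20  P3=21  P4=33
Waiting = turnaround − burst: P0=0, P1=10, P2=14, P3=20, P4=21
Total waiting = 0 + 10 + 14 + 20 + 21 = 65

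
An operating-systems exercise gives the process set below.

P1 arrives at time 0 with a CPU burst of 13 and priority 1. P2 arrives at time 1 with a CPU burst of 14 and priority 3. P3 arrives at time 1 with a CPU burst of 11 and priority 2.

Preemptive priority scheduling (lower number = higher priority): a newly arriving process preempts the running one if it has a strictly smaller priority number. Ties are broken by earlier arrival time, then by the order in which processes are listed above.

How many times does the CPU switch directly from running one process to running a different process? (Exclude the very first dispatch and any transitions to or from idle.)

Schedule: | P1 0-13 | P3 13-24 | P2 24-38 |
Completion: P1=13  P2=38  P3=24
Turnaround (C−A): P1=13  P2=37  P3=23

2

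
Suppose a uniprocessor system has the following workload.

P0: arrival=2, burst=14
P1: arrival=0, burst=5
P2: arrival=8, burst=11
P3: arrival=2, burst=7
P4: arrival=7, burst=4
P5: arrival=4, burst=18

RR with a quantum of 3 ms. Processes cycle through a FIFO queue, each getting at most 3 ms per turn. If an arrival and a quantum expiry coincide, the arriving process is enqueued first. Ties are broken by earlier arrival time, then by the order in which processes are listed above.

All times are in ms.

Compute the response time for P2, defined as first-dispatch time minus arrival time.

12

Gantt: | P1 0-3 | P0 3-6 | P3 6-9 | P1 9-11 | P5 11-14 | P0 14-17 | P4 17-20 | P2 20-23 | P3 23-26 | P5 26-29 | P0 29-32 | P4 32-33 | P2 33-36 | P3 36-37 | P5 37-40 | P0 40-43 | P2 43-46 | P5 46-49 | P0 49-51 | P2 51-53 | P5 53-59 |
Completion: P0=51  P1=11  P2=53  P3=37  P4=33  P5=59
Response(P2) = first start − arrival = 20 − 8 = 12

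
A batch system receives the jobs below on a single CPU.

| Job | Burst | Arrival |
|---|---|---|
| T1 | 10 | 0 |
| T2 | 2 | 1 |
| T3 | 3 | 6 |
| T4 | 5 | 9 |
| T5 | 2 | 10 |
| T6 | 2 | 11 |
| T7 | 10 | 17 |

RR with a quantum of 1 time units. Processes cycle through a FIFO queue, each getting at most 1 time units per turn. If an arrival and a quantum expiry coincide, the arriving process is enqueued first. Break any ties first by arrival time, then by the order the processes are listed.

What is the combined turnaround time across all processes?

83

Schedule: | T1 0-1 | T2 1-2 | T1 2-3 | T2 3-4 | T1 4-6 | T3 6-7 | T1 7-8 | T3 8-9 | T1 9-10 | T4 10-11 | T3 11-12 | T5 12-13 | T1 13-14 | T6 14-15 | T4 15-16 | T5 16-17 | T1 17-18 | T6 18-19 | T4 19-20 | T7 20-21 | T1 21-22 | T4 22-23 | T7 23-24 | T1 24-25 | T4 25-26 | T7 26-34 |
Completion: T1=25  T2=4  T3=12  T4=26  T5=17  T6=19  T7=34
Turnaround (C−A): T1=25  T2=3  T3=6  T4=17  T5=7  T6=8  T7=17
Turnaround = completion − arrival: T1=25, T2=3, T3=6, T4=17, T5=7, T6=8, T7=17
Total turnaround = 25 + 3 + 6 + 17 + 7 + 8 + 17 = 83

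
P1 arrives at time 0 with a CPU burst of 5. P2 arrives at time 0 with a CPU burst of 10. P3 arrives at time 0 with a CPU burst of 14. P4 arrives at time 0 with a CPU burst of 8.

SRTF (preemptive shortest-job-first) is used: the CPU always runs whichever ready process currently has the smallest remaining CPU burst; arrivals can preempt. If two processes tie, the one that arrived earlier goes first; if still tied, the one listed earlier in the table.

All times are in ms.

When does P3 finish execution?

Gantt: | P1 0-5 | P4 5-13 | P2 13-23 | P3 23-37 |
Completion: P1=5  P2=23  P3=37  P4=13
Turnaround (C−A): P1=5  P2=23  P3=37  P4=13

37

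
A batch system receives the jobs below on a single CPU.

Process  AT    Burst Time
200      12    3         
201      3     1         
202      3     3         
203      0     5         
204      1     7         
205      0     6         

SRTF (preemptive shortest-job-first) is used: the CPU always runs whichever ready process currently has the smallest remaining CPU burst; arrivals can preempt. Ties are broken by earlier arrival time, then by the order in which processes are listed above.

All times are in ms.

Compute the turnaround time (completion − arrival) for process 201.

Timeline: | 203 0-3 | 201 3-4 | 203 4-6 | 202 6-9 | 205 9-15 | 200 15-18 | 204 18-25 |
Completion: 200=18  201=4  202=9  203=6  204=25  205=15
Turnaround (C−A): 200=6  201=1  202=6  203=6  204=24  205=15
Turnaround(201) = completion − arrival = 4 − 3 = 1

1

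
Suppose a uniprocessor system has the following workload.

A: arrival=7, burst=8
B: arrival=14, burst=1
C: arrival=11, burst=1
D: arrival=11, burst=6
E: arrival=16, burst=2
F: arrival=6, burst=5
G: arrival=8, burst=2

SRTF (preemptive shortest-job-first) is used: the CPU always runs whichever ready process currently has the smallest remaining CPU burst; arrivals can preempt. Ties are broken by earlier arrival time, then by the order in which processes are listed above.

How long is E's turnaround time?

Schedule: | idle 0-6 | F 6-8 | G 8-10 | F 10-11 | C 11-12 | F 12-14 | B 14-15 | D 15-16 | E 16-18 | D 18-23 | A 23-31 |
Completion: A=31  B=15  C=12  D=23  E=18  F=14  G=10
Turnaround (C−A): A=24  B=1  C=1  D=12  E=2  F=8  G=2
Turnaround(E) = completion − arrival = 18 − 16 = 2

2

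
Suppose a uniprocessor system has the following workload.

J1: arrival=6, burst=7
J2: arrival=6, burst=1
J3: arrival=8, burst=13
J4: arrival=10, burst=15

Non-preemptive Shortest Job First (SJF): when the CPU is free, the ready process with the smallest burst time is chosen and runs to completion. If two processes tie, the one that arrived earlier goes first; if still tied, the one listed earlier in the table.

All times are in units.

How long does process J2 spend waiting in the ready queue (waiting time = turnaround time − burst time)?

Schedule: | idle 0-6 | J2 6-7 | J1 7-14 | J3 14-27 | J4 27-42 |
Completion: J1=14  J2=7  J3=27  J4=42
Turnaround (C−A): J1=8  J2=1  J3=19  J4=32
Waiting(J2) = turnaround − burst = 1 − 1 = 0

0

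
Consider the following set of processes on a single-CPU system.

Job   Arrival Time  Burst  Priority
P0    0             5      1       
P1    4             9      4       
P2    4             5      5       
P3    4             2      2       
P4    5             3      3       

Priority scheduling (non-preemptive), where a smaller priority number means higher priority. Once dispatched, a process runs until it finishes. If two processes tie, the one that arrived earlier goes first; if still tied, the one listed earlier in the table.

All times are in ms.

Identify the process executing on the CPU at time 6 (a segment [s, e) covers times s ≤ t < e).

P3

Timeline: | P0 0-5 | P3 5-7 | P4 7-10 | P1 10-19 | P2 19-24 |
Completion: P0=5  P1=19  P2=24  P3=7  P4=10
Turnaround (C−A): P0=5  P1=15  P2=20  P3=3  P4=5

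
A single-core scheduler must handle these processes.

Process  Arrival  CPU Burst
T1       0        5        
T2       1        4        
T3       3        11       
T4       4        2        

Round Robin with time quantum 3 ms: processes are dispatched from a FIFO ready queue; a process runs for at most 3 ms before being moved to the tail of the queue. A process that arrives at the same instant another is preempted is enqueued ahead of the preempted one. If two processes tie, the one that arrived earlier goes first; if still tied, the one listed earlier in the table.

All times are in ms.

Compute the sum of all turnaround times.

52

Timeline: | T1 0-3 | T2 3-6 | T3 6-9 | T1 9-11 | T4 11-13 | T2 13-14 | T3 14-22 |
Completion: T1=11  T2=14  T3=22  T4=13
Turnaround (C−A): T1=11  T2=13  T3=19  T4=9
Turnaround = completion − arrival: T1=11, T2=13, T3=19, T4=9
Total turnaround = 11 + 13 + 19 + 9 = 52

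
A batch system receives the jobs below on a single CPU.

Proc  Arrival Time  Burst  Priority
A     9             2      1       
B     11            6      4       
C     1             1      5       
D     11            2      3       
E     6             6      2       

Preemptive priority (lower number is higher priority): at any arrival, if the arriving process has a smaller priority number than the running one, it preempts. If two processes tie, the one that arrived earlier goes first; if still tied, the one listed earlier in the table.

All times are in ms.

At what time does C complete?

Schedule: | idle 0-1 | C 1-2 | idle 2-6 | E 6-9 | A 9-11 | E 11-14 | D 14-16 | B 16-22 |
Completion: A=11  B=22  C=2  D=16  E=14
Turnaround (C−A): A=2  B=11  C=1  D=5  E=8

2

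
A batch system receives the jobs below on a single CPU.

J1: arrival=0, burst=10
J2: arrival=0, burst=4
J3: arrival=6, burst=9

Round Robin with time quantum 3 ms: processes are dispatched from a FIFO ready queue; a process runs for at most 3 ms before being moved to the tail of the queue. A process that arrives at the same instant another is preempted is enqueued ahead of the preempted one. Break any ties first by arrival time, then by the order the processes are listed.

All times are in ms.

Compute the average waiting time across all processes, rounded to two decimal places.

9.00

Schedule: | J1 0-3 | J2 3-6 | J1 6-9 | J3 9-12 | J2 12-13 | J1 13-16 | J3 16-19 | J1 19-20 | J3 20-23 |
Completion: J1=20  J2=13  J3=23
Waiting times: J1=10, J2=9, J3=8
Average waiting = (10+9+8) / 3 = 27/3 = 9.00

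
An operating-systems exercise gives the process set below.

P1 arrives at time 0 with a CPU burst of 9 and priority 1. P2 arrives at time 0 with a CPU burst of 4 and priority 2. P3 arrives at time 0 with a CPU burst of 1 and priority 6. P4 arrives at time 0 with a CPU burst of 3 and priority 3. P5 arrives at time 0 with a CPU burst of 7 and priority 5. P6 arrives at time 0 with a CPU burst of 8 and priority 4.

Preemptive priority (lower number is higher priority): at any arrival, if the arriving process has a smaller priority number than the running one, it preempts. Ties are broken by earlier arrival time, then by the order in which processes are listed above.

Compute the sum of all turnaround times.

125

Schedule: | P1 0-9 | P2 9-13 | P4 13-16 | P6 16-24 | P5 24-31 | P3 31-32 |
Completion: P1=9  P2=13  P3=32  P4=16  P5=31  P6=24
Turnaround (C−A): P1=9  P2=13  P3=32  P4=16  P5=31  P6=24
Turnaround = completion − arrival: P1=9, P2=13, P3=32, P4=16, P5=31, P6=24
Total turnaround = 9 + 13 + 32 + 16 + 31 + 24 = 125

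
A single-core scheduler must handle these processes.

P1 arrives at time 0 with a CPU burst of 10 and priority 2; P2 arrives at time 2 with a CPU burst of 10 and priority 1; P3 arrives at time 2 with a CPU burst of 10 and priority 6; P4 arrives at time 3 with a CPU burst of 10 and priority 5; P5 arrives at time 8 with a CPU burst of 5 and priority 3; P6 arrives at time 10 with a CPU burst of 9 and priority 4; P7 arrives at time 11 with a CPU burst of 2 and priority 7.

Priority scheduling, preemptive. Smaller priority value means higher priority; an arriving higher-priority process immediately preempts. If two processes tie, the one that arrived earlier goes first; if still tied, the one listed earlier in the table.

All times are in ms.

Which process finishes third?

P5

Gantt: | P1 0-2 | P2 2-12 | P1 12-20 | P5 20-25 | P6 25-34 | P4 34-44 | P3 44-54 | P7 54-56 |
Completion: P1=20  P2=12  P3=54  P4=44  P5=25  P6=34  P7=56
Finish order: P2 → P1 → P5 → P6 → P4 → P3 → P7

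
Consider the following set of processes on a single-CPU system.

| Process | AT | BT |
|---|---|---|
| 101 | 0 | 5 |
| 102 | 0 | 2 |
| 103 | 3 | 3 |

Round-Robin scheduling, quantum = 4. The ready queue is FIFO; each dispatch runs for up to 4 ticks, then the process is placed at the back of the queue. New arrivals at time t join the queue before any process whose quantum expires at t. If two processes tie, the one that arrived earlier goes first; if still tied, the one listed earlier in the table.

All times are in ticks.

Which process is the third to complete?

Timeline: | 101 0-4 | 102 4-6 | 103 6-9 | 101 9-10 |
Completion: 101=10  102=6  103=9
Finish order: 102 → 103 → 101

101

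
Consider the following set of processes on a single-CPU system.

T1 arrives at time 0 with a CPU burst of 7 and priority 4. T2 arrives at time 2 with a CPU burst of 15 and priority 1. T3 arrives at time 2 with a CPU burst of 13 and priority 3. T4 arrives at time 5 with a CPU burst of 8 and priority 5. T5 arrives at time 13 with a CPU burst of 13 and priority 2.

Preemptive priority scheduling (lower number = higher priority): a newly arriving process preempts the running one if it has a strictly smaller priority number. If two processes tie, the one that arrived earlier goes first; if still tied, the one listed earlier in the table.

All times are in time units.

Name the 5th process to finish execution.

Gantt: | T1 0-2 | T2 2-17 | T5 17-30 | T3 30-43 | T1 43-48 | T4 48-56 |
Completion: T1=48  T2=17  T3=43  T4=56  T5=30
Finish order: T2 → T5 → T3 → T1 → T4

T4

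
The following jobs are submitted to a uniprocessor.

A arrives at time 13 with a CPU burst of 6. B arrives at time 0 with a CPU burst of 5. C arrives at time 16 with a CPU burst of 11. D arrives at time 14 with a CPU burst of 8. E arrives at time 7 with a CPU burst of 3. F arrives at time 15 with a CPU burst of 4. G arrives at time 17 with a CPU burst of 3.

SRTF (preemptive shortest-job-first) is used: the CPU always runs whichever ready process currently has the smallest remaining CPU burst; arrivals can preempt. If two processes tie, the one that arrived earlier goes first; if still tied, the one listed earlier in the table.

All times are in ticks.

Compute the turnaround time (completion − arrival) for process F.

11

Gantt: | B 0-5 | idle 5-7 | E 7-10 | idle 10-13 | A 13-19 | G 19-22 | F 22-26 | D 26-34 | C 34-45 |
Completion: A=19  B=5  C=45  D=34  E=10  F=26  G=22
Turnaround(F) = completion − arrival = 26 − 15 = 11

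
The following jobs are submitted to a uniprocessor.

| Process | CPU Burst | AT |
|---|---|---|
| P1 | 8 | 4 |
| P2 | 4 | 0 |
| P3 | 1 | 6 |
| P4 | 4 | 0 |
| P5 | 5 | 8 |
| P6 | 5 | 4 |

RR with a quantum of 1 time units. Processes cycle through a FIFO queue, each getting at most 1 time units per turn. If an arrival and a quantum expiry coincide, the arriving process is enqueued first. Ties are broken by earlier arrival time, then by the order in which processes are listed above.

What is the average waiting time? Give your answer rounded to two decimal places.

Timeline: | P2 0-1 | P4 1-2 | P2 2-3 | P4 3-4 | P2 4-5 | P1 5-6 | P6 6-7 | P4 7-8 | P2 8-9 | P3 9-10 | P1 10-11 | P6 11-12 | P5 12-13 | P4 13-14 | P1 14-15 | P6 15-16 | P5 16-17 | P1 17-18 | P6 18-19 | P5 19-20 | P1 20-21 | P6 21-22 | P5 22-23 | P1 23-24 | P5 24-25 | P1 25-27 |
Completion: P1=27  P2=9  P3=10  P4=14  P5=25  P6=22
Waiting times: P1=15, P2=5, P3=3, P4=10, P5=12, P6=13
Average waiting = (15+5+3+10+12+13) / 6 = 58/6 = 9.67

9.67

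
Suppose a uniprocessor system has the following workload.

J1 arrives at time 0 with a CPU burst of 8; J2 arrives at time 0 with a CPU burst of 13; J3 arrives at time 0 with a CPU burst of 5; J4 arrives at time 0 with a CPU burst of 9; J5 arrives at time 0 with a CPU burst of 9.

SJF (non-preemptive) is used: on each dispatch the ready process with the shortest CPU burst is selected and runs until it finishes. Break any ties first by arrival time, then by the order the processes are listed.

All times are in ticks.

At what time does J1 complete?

13

Timeline: | J3 0-5 | J1 5-13 | J4 13-22 | J5 22-31 | J2 31-44 |
Completion: J1=13  J2=44  J3=5  J4=22  J5=31
Turnaround (C−A): J1=13  J2=44  J3=5  J4=22  J5=31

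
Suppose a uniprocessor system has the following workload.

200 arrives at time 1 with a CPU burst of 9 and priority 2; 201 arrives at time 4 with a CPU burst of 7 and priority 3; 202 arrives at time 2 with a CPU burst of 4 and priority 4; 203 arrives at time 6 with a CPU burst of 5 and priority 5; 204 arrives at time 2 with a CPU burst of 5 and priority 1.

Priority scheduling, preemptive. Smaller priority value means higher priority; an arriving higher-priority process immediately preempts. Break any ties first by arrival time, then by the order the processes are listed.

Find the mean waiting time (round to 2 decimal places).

11.20

Gantt: | idle 0-1 | 200 1-2 | 204 2-7 | 200 7-15 | 201 15-22 | 202 22-26 | 203 26-31 |
Completion: 200=15  201=22  202=26  203=31  204=7
Turnaround (C−A): 200=14  201=18  202=24  203=25  204=5
Waiting times: 200=5, 201=11, 202=20, 203=20, 204=0
Average waiting = (5+11+20+20+0) / 5 = 56/5 = 11.20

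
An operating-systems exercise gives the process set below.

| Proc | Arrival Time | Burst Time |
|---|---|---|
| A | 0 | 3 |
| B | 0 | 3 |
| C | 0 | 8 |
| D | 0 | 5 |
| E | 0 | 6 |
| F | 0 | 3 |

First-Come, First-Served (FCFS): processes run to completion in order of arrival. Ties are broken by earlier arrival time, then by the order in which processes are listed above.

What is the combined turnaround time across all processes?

Gantt: | A 0-3 | B 3-6 | C 6-14 | D 14-19 | E 19-25 | F 25-28 |
Completion: A=3  B=6  C=14  D=19  E=25  F=28
Turnaround = completion − arrival: A=3, B=6, C=14, D=19, E=25, F=28
Total turnaround = 3 + 6 + 14 + 19 + 25 + 28 = 95

95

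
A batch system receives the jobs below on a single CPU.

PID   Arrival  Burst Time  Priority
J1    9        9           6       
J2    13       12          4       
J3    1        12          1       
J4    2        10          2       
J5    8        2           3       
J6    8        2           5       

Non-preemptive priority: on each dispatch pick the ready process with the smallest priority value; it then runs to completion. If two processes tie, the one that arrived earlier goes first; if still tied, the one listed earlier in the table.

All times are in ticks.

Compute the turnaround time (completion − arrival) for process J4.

Gantt: | idle 0-1 | J3 1-13 | J4 13-23 | J5 23-25 | J2 25-37 | J6 37-39 | J1 39-48 |
Completion: J1=48  J2=37  J3=13  J4=23  J5=25  J6=39
Turnaround(J4) = completion − arrival = 23 − 2 = 21

21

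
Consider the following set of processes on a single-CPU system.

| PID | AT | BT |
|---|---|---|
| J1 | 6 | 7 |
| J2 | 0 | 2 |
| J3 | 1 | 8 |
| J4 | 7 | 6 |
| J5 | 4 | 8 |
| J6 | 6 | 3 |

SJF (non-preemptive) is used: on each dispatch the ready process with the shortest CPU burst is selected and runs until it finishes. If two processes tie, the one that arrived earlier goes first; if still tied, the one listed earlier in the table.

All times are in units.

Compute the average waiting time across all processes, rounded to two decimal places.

Gantt: | J2 0-2 | J3 2-10 | J6 10-13 | J4 13-19 | J1 19-26 | J5 26-34 |
Completion: J1=26  J2=2  J3=10  J4=19  J5=34  J6=13
Turnaround (C−A): J1=20  J2=2  J3=9  J4=12  J5=30  J6=7
Waiting times: J1=13, J2=0, J3=1, J4=6, J5=22, J6=4
Average waiting = (13+0+1+6+22+4) / 6 = 46/6 = 7.67

7.67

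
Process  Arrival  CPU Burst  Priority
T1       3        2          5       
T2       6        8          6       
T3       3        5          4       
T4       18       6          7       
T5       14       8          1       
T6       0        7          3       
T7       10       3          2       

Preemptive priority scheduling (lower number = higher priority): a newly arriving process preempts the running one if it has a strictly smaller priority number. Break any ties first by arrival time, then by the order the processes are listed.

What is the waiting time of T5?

Schedule: | T6 0-7 | T3 7-10 | T7 10-13 | T3 13-14 | T5 14-22 | T3 22-23 | T1 23-25 | T2 25-33 | T4 33-39 |
Completion: T1=25  T2=33  T3=23  T4=39  T5=22  T6=7  T7=13
Waiting(T5) = turnaround − burst = 8 − 8 = 0

0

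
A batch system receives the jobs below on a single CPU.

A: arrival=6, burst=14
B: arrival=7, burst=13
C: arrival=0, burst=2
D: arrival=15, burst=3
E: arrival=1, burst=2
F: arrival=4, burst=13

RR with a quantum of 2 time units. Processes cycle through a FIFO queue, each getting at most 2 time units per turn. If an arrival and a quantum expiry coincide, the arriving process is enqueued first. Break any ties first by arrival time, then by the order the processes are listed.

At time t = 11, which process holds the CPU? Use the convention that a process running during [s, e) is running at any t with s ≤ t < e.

Schedule: | C 0-2 | E 2-4 | F 4-6 | A 6-8 | F 8-10 | B 10-12 | A 12-14 | F 14-16 | B 16-18 | A 18-20 | D 20-22 | F 22-24 | B 24-26 | A 26-28 | D 28-29 | F 29-31 | B 31-33 | A 33-35 | F 35-37 | B 37-39 | A 39-41 | F 41-42 | B 42-44 | A 44-46 | B 46-47 |
Completion: A=46  B=47  C=2  D=29  E=4  F=42

B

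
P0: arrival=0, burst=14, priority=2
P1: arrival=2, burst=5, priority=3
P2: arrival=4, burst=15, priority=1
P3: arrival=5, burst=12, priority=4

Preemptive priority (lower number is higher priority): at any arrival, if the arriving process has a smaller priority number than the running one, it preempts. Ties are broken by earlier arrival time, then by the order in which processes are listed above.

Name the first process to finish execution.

Gantt: | P0 0-4 | P2 4-19 | P0 19-29 | P1 29-34 | P3 34-46 |
Completion: P0=29  P1=34  P2=19  P3=46
Turnaround (C−A): P0=29  P1=32  P2=15  P3=41
Finish order: P2 → P0 → P1 → P3

P2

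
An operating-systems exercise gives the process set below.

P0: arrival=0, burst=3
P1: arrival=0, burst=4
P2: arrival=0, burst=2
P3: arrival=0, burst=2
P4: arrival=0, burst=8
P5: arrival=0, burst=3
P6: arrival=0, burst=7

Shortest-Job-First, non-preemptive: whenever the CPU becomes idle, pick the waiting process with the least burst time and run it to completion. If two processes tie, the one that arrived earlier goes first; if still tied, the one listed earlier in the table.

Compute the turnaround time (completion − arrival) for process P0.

7

Timeline: | P2 0-2 | P3 2-4 | P0 4-7 | P5 7-10 | P1 10-14 | P6 14-21 | P4 21-29 |
Completion: P0=7  P1=14  P2=2  P3=4  P4=29  P5=10  P6=21
Turnaround(P0) = completion − arrival = 7 − 0 = 7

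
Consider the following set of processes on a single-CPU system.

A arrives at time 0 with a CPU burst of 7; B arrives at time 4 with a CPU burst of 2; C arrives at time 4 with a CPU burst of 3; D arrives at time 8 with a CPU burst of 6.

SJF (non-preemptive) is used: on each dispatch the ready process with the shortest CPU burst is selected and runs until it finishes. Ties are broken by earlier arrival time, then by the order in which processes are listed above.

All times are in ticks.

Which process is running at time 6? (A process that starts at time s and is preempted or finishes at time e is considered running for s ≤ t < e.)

A

Timeline: | A 0-7 | B 7-9 | C 9-12 | D 12-18 |
Completion: A=7  B=9  C=12  D=18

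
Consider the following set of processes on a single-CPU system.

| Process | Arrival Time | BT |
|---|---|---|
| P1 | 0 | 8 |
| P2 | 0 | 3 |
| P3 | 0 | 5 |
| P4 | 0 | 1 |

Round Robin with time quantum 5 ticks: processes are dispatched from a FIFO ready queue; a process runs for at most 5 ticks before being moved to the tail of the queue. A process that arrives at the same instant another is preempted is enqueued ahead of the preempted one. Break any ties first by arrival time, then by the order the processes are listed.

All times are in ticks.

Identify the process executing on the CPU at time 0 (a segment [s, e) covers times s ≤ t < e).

Gantt: | P1 0-5 | P2 5-8 | P3 8-13 | P4 13-14 | P1 14-17 |
Completion: P1=17  P2=8  P3=13  P4=14
Turnaround (C−A): P1=17  P2=8  P3=13  P4=14

P1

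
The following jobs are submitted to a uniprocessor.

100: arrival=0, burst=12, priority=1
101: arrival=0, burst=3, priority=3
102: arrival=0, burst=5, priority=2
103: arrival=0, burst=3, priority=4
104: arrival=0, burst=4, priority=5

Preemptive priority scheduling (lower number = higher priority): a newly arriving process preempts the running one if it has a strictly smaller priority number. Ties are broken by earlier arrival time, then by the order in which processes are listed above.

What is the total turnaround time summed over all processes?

Timeline: | 100 0-12 | 102 12-17 | 101 17-20 | 103 20-23 | 104 23-27 |
Completion: 100=12  101=20  102=17  103=23  104=27
Turnaround = completion − arrival: 100=12, 101=20, 102=17, 103=23, 104=27
Total turnaround = 12 + 20 + 17 + 23 + 27 = 99

99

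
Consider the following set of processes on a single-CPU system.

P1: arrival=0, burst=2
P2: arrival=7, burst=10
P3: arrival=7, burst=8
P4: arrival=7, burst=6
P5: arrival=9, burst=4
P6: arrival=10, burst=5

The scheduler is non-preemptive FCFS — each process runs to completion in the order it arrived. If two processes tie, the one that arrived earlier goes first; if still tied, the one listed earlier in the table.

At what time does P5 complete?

35

Timeline: | P1 0-2 | idle 2-7 | P2 7-17 | P3 17-25 | P4 25-31 | P5 31-35 | P6 35-40 |
Completion: P1=2  P2=17  P3=25  P4=31  P5=35  P6=40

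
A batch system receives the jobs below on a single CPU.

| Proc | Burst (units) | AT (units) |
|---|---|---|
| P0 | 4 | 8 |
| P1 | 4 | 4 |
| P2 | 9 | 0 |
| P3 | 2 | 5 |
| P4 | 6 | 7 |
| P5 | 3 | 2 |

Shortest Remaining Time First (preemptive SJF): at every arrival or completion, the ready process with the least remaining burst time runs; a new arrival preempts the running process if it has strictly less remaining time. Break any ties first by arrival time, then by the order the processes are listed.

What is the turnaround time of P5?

Timeline: | P2 0-2 | P5 2-5 | P3 5-7 | P1 7-11 | P0 11-15 | P4 15-21 | P2 21-28 |
Completion: P0=15  P1=11  P2=28  P3=7  P4=21  P5=5
Turnaround (C−A): P0=7  P1=7  P2=28  P3=2  P4=14  P5=3
Turnaround(P5) = completion − arrival = 5 − 2 = 3

3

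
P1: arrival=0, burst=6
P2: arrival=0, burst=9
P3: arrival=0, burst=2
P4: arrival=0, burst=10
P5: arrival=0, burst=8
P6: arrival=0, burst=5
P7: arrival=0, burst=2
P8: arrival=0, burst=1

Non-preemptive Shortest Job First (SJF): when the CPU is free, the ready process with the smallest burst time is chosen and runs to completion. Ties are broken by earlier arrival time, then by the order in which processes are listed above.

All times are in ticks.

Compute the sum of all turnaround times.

Schedule: | P8 0-1 | P3 1-3 | P7 3-5 | P6 5-10 | P1 10-16 | P5 16-24 | P2 24-33 | P4 33-43 |
Completion: P1=16  P2=33  P3=3  P4=43  P5=24  P6=10  P7=5  P8=1
Turnaround (C−A): P1=16  P2=33  P3=3  P4=43  P5=24  P6=10  P7=5  P8=1
Turnaround = completion − arrival: P1=16, P2=33, P3=3, P4=43, P5=24, P6=10, P7=5, P8=1
Total turnaround = 16 + 33 + 3 + 43 + 24 + 10 + 5 + 1 = 135

135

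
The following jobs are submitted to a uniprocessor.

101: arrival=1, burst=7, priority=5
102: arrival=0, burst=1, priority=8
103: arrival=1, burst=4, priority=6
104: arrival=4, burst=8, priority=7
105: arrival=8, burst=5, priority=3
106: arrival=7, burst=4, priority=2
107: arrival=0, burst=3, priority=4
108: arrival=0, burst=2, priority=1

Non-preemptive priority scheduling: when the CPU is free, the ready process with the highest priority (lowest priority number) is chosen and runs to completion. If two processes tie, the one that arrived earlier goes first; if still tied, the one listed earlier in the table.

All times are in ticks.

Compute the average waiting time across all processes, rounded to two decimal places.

11.63

Schedule: | 108 0-2 | 107 2-5 | 101 5-12 | 106 12-16 | 105 16-21 | 103 21-25 | 104 25-33 | 102 33-34 |
Completion: 101=12  102=34  103=25  104=33  105=21  106=16  107=5  108=2
Turnaround (C−A): 101=11  102=34  103=24  104=29  105=13  106=9  107=5  108=2
Waiting times: 101=4, 102=33, 103=20, 104=21, 105=8, 106=5, 107=2, 108=0
Average waiting = (4+33+20+21+8+5+2+0) / 8 = 93/8 = 11.63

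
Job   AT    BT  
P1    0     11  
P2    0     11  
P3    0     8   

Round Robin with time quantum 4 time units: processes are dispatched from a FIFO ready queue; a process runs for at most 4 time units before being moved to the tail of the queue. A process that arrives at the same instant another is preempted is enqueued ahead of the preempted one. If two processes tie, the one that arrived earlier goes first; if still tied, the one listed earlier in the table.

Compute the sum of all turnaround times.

Schedule: | P1 0-4 | P2 4-8 | P3 8-12 | P1 12-16 | P2 16-20 | P3 20-24 | P1 24-27 | P2 27-30 |
Completion: P1=27  P2=30  P3=24
Turnaround = completion − arrival: P1=27, P2=30, P3=24
Total turnaround = 27 + 30 + 24 = 81

81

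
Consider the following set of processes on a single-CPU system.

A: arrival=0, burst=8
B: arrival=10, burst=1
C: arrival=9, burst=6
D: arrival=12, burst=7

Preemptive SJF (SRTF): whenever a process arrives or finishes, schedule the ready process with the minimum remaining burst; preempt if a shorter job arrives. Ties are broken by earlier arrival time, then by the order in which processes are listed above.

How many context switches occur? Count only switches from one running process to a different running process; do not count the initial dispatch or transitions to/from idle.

3

Timeline: | A 0-8 | idle 8-9 | C 9-10 | B 10-11 | C 11-16 | D 16-23 |
Completion: A=8  B=11  C=16  D=23
Turnaround (C−A): A=8  B=1  C=7  D=11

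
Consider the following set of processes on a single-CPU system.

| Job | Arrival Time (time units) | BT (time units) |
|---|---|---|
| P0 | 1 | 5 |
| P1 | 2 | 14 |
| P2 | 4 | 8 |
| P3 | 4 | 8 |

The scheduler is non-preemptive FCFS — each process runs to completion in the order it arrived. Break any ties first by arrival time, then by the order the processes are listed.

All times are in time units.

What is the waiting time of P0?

0

Gantt: | idle 0-1 | P0 1-6 | P1 6-20 | P2 20-28 | P3 28-36 |
Completion: P0=6  P1=20  P2=28  P3=36
Turnaround (C−A): P0=5  P1=18  P2=24  P3=32
Waiting(P0) = turnaround − burst = 5 − 5 = 0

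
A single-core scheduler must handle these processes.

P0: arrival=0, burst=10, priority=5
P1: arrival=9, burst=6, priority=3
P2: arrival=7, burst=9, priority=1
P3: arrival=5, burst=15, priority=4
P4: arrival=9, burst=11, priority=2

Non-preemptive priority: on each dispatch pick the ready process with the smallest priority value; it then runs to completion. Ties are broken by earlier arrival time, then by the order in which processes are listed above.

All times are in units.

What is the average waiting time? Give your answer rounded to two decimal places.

13.00

Schedule: | P0 0-10 | P2 10-19 | P4 19-30 | P1 30-36 | P3 36-51 |
Completion: P0=10  P1=36  P2=19  P3=51  P4=30
Waiting times: P0=0, P1=21, P2=3, P3=31, P4=10
Average waiting = (0+21+3+31+10) / 5 = 65/5 = 13.00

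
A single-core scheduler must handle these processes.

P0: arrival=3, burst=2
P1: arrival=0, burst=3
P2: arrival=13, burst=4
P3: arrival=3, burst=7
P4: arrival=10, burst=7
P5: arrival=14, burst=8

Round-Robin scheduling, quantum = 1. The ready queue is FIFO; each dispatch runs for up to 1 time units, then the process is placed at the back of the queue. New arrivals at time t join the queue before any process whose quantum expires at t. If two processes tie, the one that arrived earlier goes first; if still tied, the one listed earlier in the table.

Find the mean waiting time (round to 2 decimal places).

5.17

Gantt: | P1 0-3 | P0 3-4 | P3 4-5 | P0 5-6 | P3 6-10 | P4 10-11 | P3 11-12 | P4 12-13 | P3 13-14 | P2 14-15 | P4 15-16 | P5 16-17 | P2 17-18 | P4 18-19 | P5 19-20 | P2 20-21 | P4 21-22 | P5 22-23 | P2 23-24 | P4 24-25 | P5 25-26 | P4 26-27 | P5 27-31 |
Completion: P0=6  P1=3  P2=24  P3=14  P4=27  P5=31
Turnaround (C−A): P0=3  P1=3  P2=11  P3=11  P4=17  P5=17
Waiting times: P0=1, P1=0, P2=7, P3=4, P4=10, P5=9
Average waiting = (1+0+7+4+10+9) / 6 = 31/6 = 5.17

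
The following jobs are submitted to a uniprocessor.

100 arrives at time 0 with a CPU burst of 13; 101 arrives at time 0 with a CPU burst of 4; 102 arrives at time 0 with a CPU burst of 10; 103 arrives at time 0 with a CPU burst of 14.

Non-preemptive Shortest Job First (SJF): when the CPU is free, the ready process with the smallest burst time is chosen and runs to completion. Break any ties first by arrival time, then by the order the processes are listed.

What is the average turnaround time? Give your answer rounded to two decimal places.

21.50

Gantt: | 101 0-4 | 102 4-14 | 100 14-27 | 103 27-41 |
Completion: 100=27  101=4  102=14  103=41
Turnaround (C−A): 100=27  101=4  102=14  103=41
Turnaround times: 100=27, 101=4, 102=14, 103=41
Average turnaround = (27+4+14+41) / 4 = 86/4 = 21.50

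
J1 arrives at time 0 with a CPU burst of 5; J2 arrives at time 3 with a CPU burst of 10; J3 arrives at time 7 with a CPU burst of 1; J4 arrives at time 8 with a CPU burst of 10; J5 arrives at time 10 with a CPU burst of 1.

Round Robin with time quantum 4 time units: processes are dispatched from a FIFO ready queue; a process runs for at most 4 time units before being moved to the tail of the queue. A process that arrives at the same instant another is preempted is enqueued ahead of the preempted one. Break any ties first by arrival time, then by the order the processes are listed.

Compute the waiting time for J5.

8

Schedule: | J1 0-4 | J2 4-8 | J1 8-9 | J3 9-10 | J4 10-14 | J2 14-18 | J5 18-19 | J4 19-23 | J2 23-25 | J4 25-27 |
Completion: J1=9  J2=25  J3=10  J4=27  J5=19
Turnaround (C−A): J1=9  J2=22  J3=3  J4=19  J5=9
Waiting(J5) = turnaround − burst = 9 − 1 = 8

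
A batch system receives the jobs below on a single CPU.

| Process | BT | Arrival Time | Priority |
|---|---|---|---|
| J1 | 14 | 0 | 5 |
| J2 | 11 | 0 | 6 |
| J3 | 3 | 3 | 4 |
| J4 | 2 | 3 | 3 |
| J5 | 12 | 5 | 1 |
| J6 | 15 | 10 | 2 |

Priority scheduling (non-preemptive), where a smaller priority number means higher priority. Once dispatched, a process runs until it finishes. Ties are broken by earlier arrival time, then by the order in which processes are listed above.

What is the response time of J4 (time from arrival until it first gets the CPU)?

38

Gantt: | J1 0-14 | J5 14-26 | J6 26-41 | J4 41-43 | J3 43-46 | J2 46-57 |
Completion: J1=14  J2=57  J3=46  J4=43  J5=26  J6=41
Response(J4) = first start − arrival = 41 − 3 = 38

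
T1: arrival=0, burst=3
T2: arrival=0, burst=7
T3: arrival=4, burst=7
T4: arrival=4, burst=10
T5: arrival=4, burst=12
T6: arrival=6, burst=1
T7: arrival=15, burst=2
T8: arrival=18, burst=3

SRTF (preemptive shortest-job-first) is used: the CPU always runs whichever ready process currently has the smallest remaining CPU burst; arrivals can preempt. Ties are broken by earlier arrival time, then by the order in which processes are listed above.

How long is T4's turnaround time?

Gantt: | T1 0-3 | T2 3-6 | T6 6-7 | T2 7-11 | T3 11-15 | T7 15-17 | T3 17-20 | T8 20-23 | T4 23-33 | T5 33-45 |
Completion: T1=3  T2=11  T3=20  T4=33  T5=45  T6=7  T7=17  T8=23
Turnaround(T4) = completion − arrival = 33 − 4 = 29

29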